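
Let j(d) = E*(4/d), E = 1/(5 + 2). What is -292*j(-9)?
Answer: 1168/63 ≈ 18.540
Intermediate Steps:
E = ⅐ (E = 1/7 = ⅐ ≈ 0.14286)
j(d) = 4/(7*d) (j(d) = (4/d)/7 = 4/(7*d))
-292*j(-9) = -1168/(7*(-9)) = -1168*(-1)/(7*9) = -292*(-4/63) = 1168/63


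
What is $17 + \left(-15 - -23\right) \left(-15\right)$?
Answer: $-103$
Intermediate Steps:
$17 + \left(-15 - -23\right) \left(-15\right) = 17 + \left(-15 + 23\right) \left(-15\right) = 17 + 8 \left(-15\right) = 17 - 120 = -103$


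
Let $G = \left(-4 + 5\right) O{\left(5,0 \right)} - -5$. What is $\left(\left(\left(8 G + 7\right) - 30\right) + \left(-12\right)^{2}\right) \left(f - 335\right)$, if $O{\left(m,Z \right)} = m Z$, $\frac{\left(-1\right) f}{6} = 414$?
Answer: $-453859$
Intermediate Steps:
$f = -2484$ ($f = \left(-6\right) 414 = -2484$)
$O{\left(m,Z \right)} = Z m$
$G = 5$ ($G = \left(-4 + 5\right) 0 \cdot 5 - -5 = 1 \cdot 0 + 5 = 0 + 5 = 5$)
$\left(\left(\left(8 G + 7\right) - 30\right) + \left(-12\right)^{2}\right) \left(f - 335\right) = \left(\left(\left(8 \cdot 5 + 7\right) - 30\right) + \left(-12\right)^{2}\right) \left(-2484 - 335\right) = \left(\left(\left(40 + 7\right) - 30\right) + 144\right) \left(-2819\right) = \left(\left(47 - 30\right) + 144\right) \left(-2819\right) = \left(17 + 144\right) \left(-2819\right) = 161 \left(-2819\right) = -453859$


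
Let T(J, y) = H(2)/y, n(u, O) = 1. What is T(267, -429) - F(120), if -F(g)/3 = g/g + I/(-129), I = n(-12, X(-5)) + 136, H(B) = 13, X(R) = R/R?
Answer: -307/1419 ≈ -0.21635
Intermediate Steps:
X(R) = 1
T(J, y) = 13/y
I = 137 (I = 1 + 136 = 137)
F(g) = 8/43 (F(g) = -3*(g/g + 137/(-129)) = -3*(1 + 137*(-1/129)) = -3*(1 - 137/129) = -3*(-8/129) = 8/43)
T(267, -429) - F(120) = 13/(-429) - 1*8/43 = 13*(-1/429) - 8/43 = -1/33 - 8/43 = -307/1419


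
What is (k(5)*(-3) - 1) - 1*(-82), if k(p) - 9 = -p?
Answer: 69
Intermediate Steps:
k(p) = 9 - p
(k(5)*(-3) - 1) - 1*(-82) = ((9 - 1*5)*(-3) - 1) - 1*(-82) = ((9 - 5)*(-3) - 1) + 82 = (4*(-3) - 1) + 82 = (-12 - 1) + 82 = -13 + 82 = 69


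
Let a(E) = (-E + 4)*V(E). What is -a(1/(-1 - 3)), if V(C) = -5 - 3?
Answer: 34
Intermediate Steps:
V(C) = -8
a(E) = -32 + 8*E (a(E) = (-E + 4)*(-8) = (4 - E)*(-8) = -32 + 8*E)
-a(1/(-1 - 3)) = -(-32 + 8/(-1 - 3)) = -(-32 + 8/(-4)) = -(-32 + 8*(-1/4)) = -(-32 - 2) = -1*(-34) = 34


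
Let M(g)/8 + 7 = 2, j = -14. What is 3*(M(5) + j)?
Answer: -162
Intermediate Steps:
M(g) = -40 (M(g) = -56 + 8*2 = -56 + 16 = -40)
3*(M(5) + j) = 3*(-40 - 14) = 3*(-54) = -162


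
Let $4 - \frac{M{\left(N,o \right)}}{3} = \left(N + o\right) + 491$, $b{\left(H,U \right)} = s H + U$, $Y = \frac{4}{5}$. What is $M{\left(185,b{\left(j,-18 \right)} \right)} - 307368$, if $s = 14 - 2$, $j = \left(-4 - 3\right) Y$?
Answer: $- \frac{1545642}{5} \approx -3.0913 \cdot 10^{5}$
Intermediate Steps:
$Y = \frac{4}{5}$ ($Y = 4 \cdot \frac{1}{5} = \frac{4}{5} \approx 0.8$)
$j = - \frac{28}{5}$ ($j = \left(-4 - 3\right) \frac{4}{5} = \left(-7\right) \frac{4}{5} = - \frac{28}{5} \approx -5.6$)
$s = 12$
$b{\left(H,U \right)} = U + 12 H$ ($b{\left(H,U \right)} = 12 H + U = U + 12 H$)
$M{\left(N,o \right)} = -1461 - 3 N - 3 o$ ($M{\left(N,o \right)} = 12 - 3 \left(\left(N + o\right) + 491\right) = 12 - 3 \left(491 + N + o\right) = 12 - \left(1473 + 3 N + 3 o\right) = -1461 - 3 N - 3 o$)
$M{\left(185,b{\left(j,-18 \right)} \right)} - 307368 = \left(-1461 - 555 - 3 \left(-18 + 12 \left(- \frac{28}{5}\right)\right)\right) - 307368 = \left(-1461 - 555 - 3 \left(-18 - \frac{336}{5}\right)\right) - 307368 = \left(-1461 - 555 - - \frac{1278}{5}\right) - 307368 = \left(-1461 - 555 + \frac{1278}{5}\right) - 307368 = - \frac{8802}{5} - 307368 = - \frac{1545642}{5}$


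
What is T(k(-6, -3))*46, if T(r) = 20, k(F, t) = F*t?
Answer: 920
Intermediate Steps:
T(k(-6, -3))*46 = 20*46 = 920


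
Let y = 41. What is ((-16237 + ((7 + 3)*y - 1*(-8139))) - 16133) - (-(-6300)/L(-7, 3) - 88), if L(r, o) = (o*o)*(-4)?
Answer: -23558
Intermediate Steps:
L(r, o) = -4*o² (L(r, o) = o²*(-4) = -4*o²)
((-16237 + ((7 + 3)*y - 1*(-8139))) - 16133) - (-(-6300)/L(-7, 3) - 88) = ((-16237 + ((7 + 3)*41 - 1*(-8139))) - 16133) - (-(-6300)/((-4*3²)) - 88) = ((-16237 + (10*41 + 8139)) - 16133) - (-(-6300)/((-4*9)) - 88) = ((-16237 + (410 + 8139)) - 16133) - (-(-6300)/(-36) - 88) = ((-16237 + 8549) - 16133) - (-(-6300)*(-1)/36 - 88) = (-7688 - 16133) - (-90*35/18 - 88) = -23821 - (-175 - 88) = -23821 - 1*(-263) = -23821 + 263 = -23558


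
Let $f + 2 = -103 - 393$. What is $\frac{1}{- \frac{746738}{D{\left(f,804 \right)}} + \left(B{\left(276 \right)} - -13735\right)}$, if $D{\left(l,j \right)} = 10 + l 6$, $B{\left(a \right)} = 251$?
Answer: $\frac{1489}{21198523} \approx 7.0241 \cdot 10^{-5}$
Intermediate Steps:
$f = -498$ ($f = -2 - 496 = -498$)
$D{\left(l,j \right)} = 10 + 6 l$
$\frac{1}{- \frac{746738}{D{\left(f,804 \right)}} + \left(B{\left(276 \right)} - -13735\right)} = \frac{1}{- \frac{746738}{10 + 6 \left(-498\right)} + \left(251 - -13735\right)} = \frac{1}{- \frac{746738}{10 - 2988} + \left(251 + 13735\right)} = \frac{1}{- \frac{746738}{-2978} + 13986} = \frac{1}{\left(-746738\right) \left(- \frac{1}{2978}\right) + 13986} = \frac{1}{\frac{373369}{1489} + 13986} = \frac{1}{\frac{21198523}{1489}} = \frac{1489}{21198523}$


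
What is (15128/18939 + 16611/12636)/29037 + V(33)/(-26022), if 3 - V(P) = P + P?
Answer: 8350810572547/3348615773024964 ≈ 0.0024938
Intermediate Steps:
V(P) = 3 - 2*P (V(P) = 3 - (P + P) = 3 - 2*P)
(15128/18939 + 16611/12636)/29037 + V(33)/(-26022) = (15128/18939 + 16611/12636)/29037 + (3 - 2*33)/(-26022) = (15128*(1/18939) + 16611*(1/12636))*(1/29037) + (3 - 66)*(-1/26022) = (15128/18939 + 5537/4212)*(1/29037) - 63*(-1/26022) = (56194793/26590356)*(1/29037) + 21/8674 = 56194793/772104167172 + 21/8674 = 8350810572547/3348615773024964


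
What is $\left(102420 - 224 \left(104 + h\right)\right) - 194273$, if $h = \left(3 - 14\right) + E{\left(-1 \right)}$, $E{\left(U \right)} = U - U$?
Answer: $-112685$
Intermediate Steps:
$E{\left(U \right)} = 0$
$h = -11$ ($h = \left(3 - 14\right) + 0 = -11 + 0 = -11$)
$\left(102420 - 224 \left(104 + h\right)\right) - 194273 = \left(102420 - 224 \left(104 - 11\right)\right) - 194273 = \left(102420 - 20832\right) - 194273 = 81588 - 194273 = -112685$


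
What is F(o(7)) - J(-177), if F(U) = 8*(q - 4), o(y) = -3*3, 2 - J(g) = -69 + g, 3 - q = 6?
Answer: -304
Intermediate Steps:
q = -3 (q = 3 - 1*6 = 3 - 6 = -3)
J(g) = 71 - g (J(g) = 2 - (-69 + g) = 2 + (69 - g) = 71 - g)
o(y) = -9
F(U) = -56 (F(U) = 8*(-3 - 4) = 8*(-7) = -56)
F(o(7)) - J(-177) = -56 - (71 - 1*(-177)) = -56 - (71 + 177) = -56 - 1*248 = -56 - 248 = -304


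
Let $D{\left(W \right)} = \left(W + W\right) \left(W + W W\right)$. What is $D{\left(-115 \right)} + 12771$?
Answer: $-3002529$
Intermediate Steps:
$D{\left(W \right)} = 2 W \left(W + W^{2}\right)$
$D{\left(-115 \right)} + 12771 = 2 \left(-115\right)^{2} \left(1 - 115\right) + 12771 = 2 \cdot 13225 \left(-114\right) + 12771 = -3015300 + 12771 = -3002529$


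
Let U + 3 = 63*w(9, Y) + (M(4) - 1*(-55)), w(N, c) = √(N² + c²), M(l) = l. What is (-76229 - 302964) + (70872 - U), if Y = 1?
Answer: -308377 - 63*√82 ≈ -3.0895e+5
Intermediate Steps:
U = 56 + 63*√82 (U = -3 + (63*√(9² + 1²) + (4 - 1*(-55))) = -3 + (63*√(81 + 1) + (4 + 55)) = -3 + (63*√82 + 59) = -3 + (59 + 63*√82) = 56 + 63*√82 ≈ 626.49)
(-76229 - 302964) + (70872 - U) = (-76229 - 302964) + (70872 - (56 + 63*√82)) = -379193 + (70872 + (-56 - 63*√82)) = -379193 + (70816 - 63*√82) = -308377 - 63*√82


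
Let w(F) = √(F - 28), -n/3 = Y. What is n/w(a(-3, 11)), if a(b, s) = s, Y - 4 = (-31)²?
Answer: 2895*I*√17/17 ≈ 702.14*I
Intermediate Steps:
Y = 965 (Y = 4 + (-31)² = 4 + 961 = 965)
n = -2895 (n = -3*965 = -2895)
w(F) = √(-28 + F)
n/w(a(-3, 11)) = -2895/√(-28 + 11) = -2895*(-I*√17/17) = -(-2895)*I*√17/17 = 2895*I*√17/17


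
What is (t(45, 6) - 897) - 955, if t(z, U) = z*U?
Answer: -1582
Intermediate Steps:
t(z, U) = U*z
(t(45, 6) - 897) - 955 = (6*45 - 897) - 955 = (270 - 897) - 955 = -627 - 955 = -1582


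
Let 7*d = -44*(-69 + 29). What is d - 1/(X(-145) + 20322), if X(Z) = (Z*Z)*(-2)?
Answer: 5463041/21728 ≈ 251.43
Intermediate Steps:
X(Z) = -2*Z² (X(Z) = Z²*(-2) = -2*Z²)
d = 1760/7 (d = (-44*(-69 + 29))/7 = (-44*(-40))/7 = (⅐)*1760 = 1760/7 ≈ 251.43)
d - 1/(X(-145) + 20322) = 1760/7 - 1/(-2*(-145)² + 20322) = 1760/7 - 1/(-2*21025 + 20322) = 1760/7 - 1/(-42050 + 20322) = 1760/7 - 1/(-21728) = 1760/7 - 1*(-1/21728) = 1760/7 + 1/21728 = 5463041/21728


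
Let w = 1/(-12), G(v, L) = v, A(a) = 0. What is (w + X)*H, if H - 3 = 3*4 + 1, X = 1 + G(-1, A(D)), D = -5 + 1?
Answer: -4/3 ≈ -1.3333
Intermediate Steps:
D = -4
w = -1/12 ≈ -0.083333
X = 0 (X = 1 - 1 = 0)
H = 16 (H = 3 + (3*4 + 1) = 3 + (12 + 1) = 3 + 13 = 16)
(w + X)*H = (-1/12 + 0)*16 = -1/12*16 = -4/3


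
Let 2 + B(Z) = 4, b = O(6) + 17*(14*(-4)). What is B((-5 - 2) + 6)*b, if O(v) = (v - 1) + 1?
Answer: -1892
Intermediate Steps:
O(v) = v (O(v) = (-1 + v) + 1 = v)
b = -946 (b = 6 + 17*(14*(-4)) = 6 + 17*(-56) = 6 - 952 = -946)
B(Z) = 2 (B(Z) = -2 + 4 = 2)
B((-5 - 2) + 6)*b = 2*(-946) = -1892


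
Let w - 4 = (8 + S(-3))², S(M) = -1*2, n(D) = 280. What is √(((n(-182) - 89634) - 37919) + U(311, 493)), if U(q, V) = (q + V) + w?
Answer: I*√126429 ≈ 355.57*I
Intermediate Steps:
S(M) = -2
w = 40 (w = 4 + (8 - 2)² = 4 + 6² = 4 + 36 = 40)
U(q, V) = 40 + V + q (U(q, V) = (q + V) + 40 = (V + q) + 40 = 40 + V + q)
√(((n(-182) - 89634) - 37919) + U(311, 493)) = √(((280 - 89634) - 37919) + (40 + 493 + 311)) = √((-89354 - 37919) + 844) = √(-127273 + 844) = √(-126429) = I*√126429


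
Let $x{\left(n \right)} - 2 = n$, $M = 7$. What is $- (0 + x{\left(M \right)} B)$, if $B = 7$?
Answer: $-63$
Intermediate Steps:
$x{\left(n \right)} = 2 + n$
$- (0 + x{\left(M \right)} B) = - (0 + \left(2 + 7\right) 7) = - (0 + 9 \cdot 7) = - (0 + 63) = \left(-1\right) 63 = -63$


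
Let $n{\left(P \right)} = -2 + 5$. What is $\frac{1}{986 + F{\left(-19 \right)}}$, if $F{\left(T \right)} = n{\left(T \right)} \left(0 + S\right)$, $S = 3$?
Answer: $\frac{1}{995} \approx 0.001005$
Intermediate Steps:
$n{\left(P \right)} = 3$
$F{\left(T \right)} = 9$ ($F{\left(T \right)} = 3 \left(0 + 3\right) = 3 \cdot 3 = 9$)
$\frac{1}{986 + F{\left(-19 \right)}} = \frac{1}{986 + 9} = \frac{1}{995}$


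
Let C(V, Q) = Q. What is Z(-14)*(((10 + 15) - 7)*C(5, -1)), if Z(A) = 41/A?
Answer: 369/7 ≈ 52.714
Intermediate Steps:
Z(-14)*(((10 + 15) - 7)*C(5, -1)) = (41/(-14))*(((10 + 15) - 7)*(-1)) = (41*(-1/14))*((25 - 7)*(-1)) = -369*(-1)/7 = -41/14*(-18) = 369/7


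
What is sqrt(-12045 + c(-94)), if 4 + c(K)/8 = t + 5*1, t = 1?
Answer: I*sqrt(12029) ≈ 109.68*I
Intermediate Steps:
c(K) = 16 (c(K) = -32 + 8*(1 + 5*1) = -32 + 8*(1 + 5) = -32 + 8*6 = -32 + 48 = 16)
sqrt(-12045 + c(-94)) = sqrt(-12045 + 16) = sqrt(-12029) = I*sqrt(12029)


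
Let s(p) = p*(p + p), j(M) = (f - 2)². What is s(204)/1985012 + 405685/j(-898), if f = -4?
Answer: 201323147393/17865108 ≈ 11269.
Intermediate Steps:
j(M) = 36 (j(M) = (-4 - 2)² = (-6)² = 36)
s(p) = 2*p² (s(p) = p*(2*p) = 2*p²)
s(204)/1985012 + 405685/j(-898) = (2*204²)/1985012 + 405685/36 = (2*41616)*(1/1985012) + 405685*(1/36) = 83232*(1/1985012) + 405685/36 = 20808/496253 + 405685/36 = 201323147393/17865108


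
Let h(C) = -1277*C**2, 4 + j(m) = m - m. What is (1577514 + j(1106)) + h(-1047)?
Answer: -1398281383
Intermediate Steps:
j(m) = -4 (j(m) = -4 + (m - m) = -4 + 0 = -4)
(1577514 + j(1106)) + h(-1047) = (1577514 - 4) - 1277*(-1047)**2 = 1577510 - 1277*1096209 = 1577510 - 1399858893 = -1398281383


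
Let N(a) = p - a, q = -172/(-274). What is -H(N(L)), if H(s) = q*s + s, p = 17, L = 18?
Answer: 223/137 ≈ 1.6277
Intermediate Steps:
q = 86/137 (q = -172*(-1/274) = 86/137 ≈ 0.62774)
N(a) = 17 - a
H(s) = 223*s/137 (H(s) = 86*s/137 + s = 223*s/137)
-H(N(L)) = -223*(17 - 1*18)/137 = -223*(17 - 18)/137 = -223*(-1)/137 = -1*(-223/137) = 223/137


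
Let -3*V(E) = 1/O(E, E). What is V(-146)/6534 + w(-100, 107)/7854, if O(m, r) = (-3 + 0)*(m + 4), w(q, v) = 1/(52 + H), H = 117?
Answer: 106411/167935940172 ≈ 6.3364e-7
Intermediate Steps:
w(q, v) = 1/169 (w(q, v) = 1/(52 + 117) = 1/169)
O(m, r) = -12 - 3*m (O(m, r) = -3*(4 + m) = -12 - 3*m)
V(E) = -1/(3*(-12 - 3*E))
V(-146)/6534 + w(-100, 107)/7854 = (1/(9*(4 - 146)))/6534 + (1/169)/7854 = ((⅑)/(-142))*(1/6534) + (1/169)*(1/7854) = ((⅑)*(-1/142))*(1/6534) + 1/1327326 = -1/1278*1/6534 + 1/1327326 = -1/8350452 + 1/1327326 = 106411/167935940172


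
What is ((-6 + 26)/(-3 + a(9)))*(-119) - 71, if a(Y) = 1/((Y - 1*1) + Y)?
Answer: 3691/5 ≈ 738.20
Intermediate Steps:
a(Y) = 1/(-1 + 2*Y) (a(Y) = 1/((Y - 1) + Y) = 1/((-1 + Y) + Y) = 1/(-1 + 2*Y))
((-6 + 26)/(-3 + a(9)))*(-119) - 71 = ((-6 + 26)/(-3 + 1/(-1 + 2*9)))*(-119) - 71 = (20/(-3 + 1/(-1 + 18)))*(-119) - 71 = (20/(-3 + 1/17))*(-119) - 71 = (20/(-50/17))*(-119) - 71 = (20*(-17/50))*(-119) - 71 = -34/5*(-119) - 71 = 4046/5 - 71 = 3691/5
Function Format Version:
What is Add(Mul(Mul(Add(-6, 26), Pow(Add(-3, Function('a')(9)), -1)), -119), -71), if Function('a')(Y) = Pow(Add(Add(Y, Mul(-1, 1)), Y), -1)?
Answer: Rational(3691, 5) ≈ 738.20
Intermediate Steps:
Function('a')(Y) = Pow(Add(-1, Mul(2, Y)), -1) (Function('a')(Y) = Pow(Add(Add(Y, -1), Y), -1) = Pow(Add(Add(-1, Y), Y), -1) = Pow(Add(-1, Mul(2, Y)), -1))
Add(Mul(Mul(Add(-6, 26), Pow(Add(-3, Function('a')(9)), -1)), -119), -71) = Add(Mul(Mul(Add(-6, 26), Pow(Add(-3, Pow(Add(-1, Mul(2, 9)), -1)), -1)), -119), -71) = Add(Mul(Mul(20, Pow(Add(-3, Pow(Add(-1, 18), -1)), -1)), -119), -71) = Add(Mul(Mul(20, Pow(Add(-3, Pow(17, -1)), -1)), -119), -71) = Add(Mul(Mul(20, Pow(Add(-3, Rational(1, 17)), -1)), -119), -71) = Add(Mul(Mul(20, Pow(Rational(-50, 17), -1)), -119), -71) = Add(Mul(Mul(20, Rational(-17, 50)), -119), -71) = Add(Mul(Rational(-34, 5), -119), -71) = Add(Rational(4046, 5), -71) = Rational(3691, 5)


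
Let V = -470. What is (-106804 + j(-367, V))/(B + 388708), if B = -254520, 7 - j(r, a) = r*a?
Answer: -279287/134188 ≈ -2.0813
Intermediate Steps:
j(r, a) = 7 - a*r (j(r, a) = 7 - r*a = 7 - a*r)
(-106804 + j(-367, V))/(B + 388708) = (-106804 + (7 - 1*(-470)*(-367)))/(-254520 + 388708) = (-106804 + (7 - 172490))/134188 = (-106804 - 172483)*(1/134188) = -279287*1/134188 = -279287/134188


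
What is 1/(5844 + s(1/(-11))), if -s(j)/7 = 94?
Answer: 1/5186 ≈ 0.00019283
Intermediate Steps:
s(j) = -658 (s(j) = -7*94 = -658)
1/(5844 + s(1/(-11))) = 1/(5844 - 658) = 1/5186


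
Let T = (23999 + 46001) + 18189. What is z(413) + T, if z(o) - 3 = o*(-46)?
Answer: 69194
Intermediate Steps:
z(o) = 3 - 46*o (z(o) = 3 + o*(-46) = 3 - 46*o)
T = 88189 (T = 70000 + 18189 = 88189)
z(413) + T = (3 - 46*413) + 88189 = (3 - 18998) + 88189 = -18995 + 88189 = 69194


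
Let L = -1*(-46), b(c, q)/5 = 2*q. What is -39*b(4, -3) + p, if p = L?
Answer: 1216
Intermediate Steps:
b(c, q) = 10*q (b(c, q) = 5*(2*q) = 10*q)
L = 46
p = 46
-39*b(4, -3) + p = -390*(-3) + 46 = -39*(-30) + 46 = 1170 + 46 = 1216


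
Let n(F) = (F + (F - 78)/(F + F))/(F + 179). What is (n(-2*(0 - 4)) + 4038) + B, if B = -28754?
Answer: -36975107/1496 ≈ -24716.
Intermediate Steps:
n(F) = (F + (-78 + F)/(2*F))/(179 + F) (n(F) = (F + (-78 + F)/((2*F)))/(179 + F) = (F + (-78 + F)*(1/(2*F)))/(179 + F) = (F + (-78 + F)/(2*F))/(179 + F))
(n(-2*(0 - 4)) + 4038) + B = ((-39 + (-2*(0 - 4))² + (-2*(0 - 4))/2)/(((-2*(0 - 4)))*(179 - 2*(0 - 4))) + 4038) - 28754 = ((-39 + (-2*(-4))² + (-2*(-4))/2)/(((-2*(-4)))*(179 - 2*(-4))) + 4038) - 28754 = ((-39 + 8² + (½)*8)/(8*(179 + 8)) + 4038) - 28754 = ((⅛)*(-39 + 64 + 4)/187 + 4038) - 28754 = ((⅛)*(1/187)*29 + 4038) - 28754 = (29/1496 + 4038) - 28754 = 6040877/1496 - 28754 = -36975107/1496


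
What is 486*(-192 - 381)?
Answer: -278478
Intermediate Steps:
486*(-192 - 381) = 486*(-573) = -278478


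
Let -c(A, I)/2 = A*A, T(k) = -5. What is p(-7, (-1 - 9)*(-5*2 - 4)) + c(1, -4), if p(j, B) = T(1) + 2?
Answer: -5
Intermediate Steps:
p(j, B) = -3 (p(j, B) = -5 + 2 = -3)
c(A, I) = -2*A² (c(A, I) = -2*A*A = -2*A²)
p(-7, (-1 - 9)*(-5*2 - 4)) + c(1, -4) = -3 - 2*1² = -3 - 2*1 = -3 - 2 = -5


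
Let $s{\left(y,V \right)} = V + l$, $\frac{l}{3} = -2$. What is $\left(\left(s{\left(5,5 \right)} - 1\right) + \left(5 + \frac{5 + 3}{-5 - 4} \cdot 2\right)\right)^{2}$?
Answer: $\frac{121}{81} \approx 1.4938$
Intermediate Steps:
$l = -6$ ($l = 3 \left(-2\right) = -6$)
$s{\left(y,V \right)} = -6 + V$ ($s{\left(y,V \right)} = V - 6 = -6 + V$)
$\left(\left(s{\left(5,5 \right)} - 1\right) + \left(5 + \frac{5 + 3}{-5 - 4} \cdot 2\right)\right)^{2} = \left(\left(\left(-6 + 5\right) - 1\right) + \left(5 + \frac{5 + 3}{-5 - 4} \cdot 2\right)\right)^{2} = \left(\left(-1 - 1\right) + \left(5 + \frac{8}{-9} \cdot 2\right)\right)^{2} = \left(-2 + \left(5 + 8 \left(- \frac{1}{9}\right) 2\right)\right)^{2} = \left(-2 + \left(5 - \frac{16}{9}\right)\right)^{2} = \left(-2 + \frac{29}{9}\right)^{2} = \left(\frac{11}{9}\right)^{2} = \frac{121}{81}$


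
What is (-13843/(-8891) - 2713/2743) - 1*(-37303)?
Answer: 909759899005/24388013 ≈ 37304.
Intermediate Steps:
(-13843/(-8891) - 2713/2743) - 1*(-37303) = (-13843*(-1/8891) - 2713*1/2743) + 37303 = (13843/8891 - 2713/2743) + 37303 = 13850066/24388013 + 37303 = 909759899005/24388013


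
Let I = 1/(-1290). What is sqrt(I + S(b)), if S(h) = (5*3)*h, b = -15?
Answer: I*sqrt(374423790)/1290 ≈ 15.0*I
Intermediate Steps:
S(h) = 15*h
I = -1/1290 ≈ -0.00077519
sqrt(I + S(b)) = sqrt(-1/1290 + 15*(-15)) = sqrt(-1/1290 - 225) = sqrt(-290251/1290) = I*sqrt(374423790)/1290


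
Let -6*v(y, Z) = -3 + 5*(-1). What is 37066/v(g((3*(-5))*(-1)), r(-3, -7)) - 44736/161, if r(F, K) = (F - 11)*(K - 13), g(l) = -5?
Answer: 8861967/322 ≈ 27522.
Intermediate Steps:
r(F, K) = (-13 + K)*(-11 + F) (r(F, K) = (-11 + F)*(-13 + K) = (-13 + K)*(-11 + F))
v(y, Z) = 4/3 (v(y, Z) = -(-3 + 5*(-1))/6 = -(-3 - 5)/6 = -1/6*(-8) = 4/3)
37066/v(g((3*(-5))*(-1)), r(-3, -7)) - 44736/161 = 37066/(4/3) - 44736/161 = 37066*(3/4) - 44736*1/161 = 55599/2 - 44736/161 = 8861967/322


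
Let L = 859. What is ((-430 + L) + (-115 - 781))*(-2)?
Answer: 934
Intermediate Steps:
((-430 + L) + (-115 - 781))*(-2) = ((-430 + 859) + (-115 - 781))*(-2) = (429 - 896)*(-2) = -467*(-2) = 934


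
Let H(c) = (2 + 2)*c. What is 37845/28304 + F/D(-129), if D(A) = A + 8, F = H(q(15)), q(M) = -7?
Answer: 185233/118096 ≈ 1.5685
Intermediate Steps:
H(c) = 4*c
F = -28 (F = 4*(-7) = -28)
D(A) = 8 + A
37845/28304 + F/D(-129) = 37845/28304 - 28/(8 - 129) = 37845*(1/28304) - 28/(-121) = 1305/976 - 28*(-1/121) = 1305/976 + 28/121 = 185233/118096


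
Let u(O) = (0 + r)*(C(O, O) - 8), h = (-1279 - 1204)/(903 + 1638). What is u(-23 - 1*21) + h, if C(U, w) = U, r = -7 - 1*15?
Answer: 2904421/2541 ≈ 1143.0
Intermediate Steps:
r = -22 (r = -7 - 15 = -22)
h = -2483/2541 ≈ -0.97717
u(O) = 176 - 22*O (u(O) = (0 - 22)*(O - 8) = -22*(-8 + O) = 176 - 22*O)
u(-23 - 1*21) + h = (176 - 22*(-23 - 1*21)) - 2483/2541 = (176 - 22*(-23 - 21)) - 2483/2541 = (176 - 22*(-44)) - 2483/2541 = (176 + 968) - 2483/2541 = 1144 - 2483/2541 = 2904421/2541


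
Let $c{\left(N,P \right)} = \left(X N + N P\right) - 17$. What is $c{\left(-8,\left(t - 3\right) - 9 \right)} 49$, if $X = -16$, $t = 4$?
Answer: $8575$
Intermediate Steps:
$c{\left(N,P \right)} = -17 - 16 N + N P$ ($c{\left(N,P \right)} = \left(- 16 N + N P\right) - 17 = -17 - 16 N + N P$)
$c{\left(-8,\left(t - 3\right) - 9 \right)} 49 = \left(-17 - -128 - 8 \left(\left(4 - 3\right) - 9\right)\right) 49 = \left(-17 + 128 - 8 \left(1 - 9\right)\right) 49 = \left(-17 + 128 - -64\right) 49 = \left(-17 + 128 + 64\right) 49 = 175 \cdot 49 = 8575$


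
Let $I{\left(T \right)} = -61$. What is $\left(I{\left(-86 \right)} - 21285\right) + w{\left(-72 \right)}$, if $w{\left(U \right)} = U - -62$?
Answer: $-21356$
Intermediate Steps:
$w{\left(U \right)} = 62 + U$ ($w{\left(U \right)} = U + 62 = 62 + U$)
$\left(I{\left(-86 \right)} - 21285\right) + w{\left(-72 \right)} = \left(-61 - 21285\right) + \left(62 - 72\right) = -21346 - 10 = -21356$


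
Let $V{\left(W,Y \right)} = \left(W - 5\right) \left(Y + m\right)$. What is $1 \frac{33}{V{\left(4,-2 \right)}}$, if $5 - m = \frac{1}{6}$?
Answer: $- \frac{198}{17} \approx -11.647$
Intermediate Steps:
$m = \frac{29}{6}$ ($m = 5 - \frac{1}{6} = \frac{29}{6} \approx 4.8333$)
$V{\left(W,Y \right)} = \left(-5 + W\right) \left(\frac{29}{6} + Y\right)$ ($V{\left(W,Y \right)} = \left(W - 5\right) \left(Y + \frac{29}{6}\right) = \left(-5 + W\right) \left(\frac{29}{6} + Y\right)$)
$1 \frac{33}{V{\left(4,-2 \right)}} = 1 \frac{33}{- \frac{145}{6} - -10 + \frac{29}{6} \cdot 4 + 4 \left(-2\right)} = 1 \frac{33}{- \frac{145}{6} + 10 + \frac{58}{3} - 8} = 1 \frac{33}{- \frac{17}{6}} = 1 \cdot 33 \left(- \frac{6}{17}\right) = 1 \left(- \frac{198}{17}\right) = - \frac{198}{17}$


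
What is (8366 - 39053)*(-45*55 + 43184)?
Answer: -1249237083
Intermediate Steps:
(8366 - 39053)*(-45*55 + 43184) = -30687*(-2475 + 43184) = -30687*40709 = -1249237083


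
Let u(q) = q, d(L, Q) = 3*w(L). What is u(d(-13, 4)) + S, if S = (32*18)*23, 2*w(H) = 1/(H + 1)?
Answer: 105983/8 ≈ 13248.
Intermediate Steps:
w(H) = 1/(2*(1 + H)) (w(H) = 1/(2*(H + 1)) = 1/(2*(1 + H)))
d(L, Q) = 3/(2*(1 + L)) (d(L, Q) = 3*(1/(2*(1 + L))) = 3/(2*(1 + L)))
S = 13248 (S = 576*23 = 13248)
u(d(-13, 4)) + S = 3/(2*(1 - 13)) + 13248 = (3/2)/(-12) + 13248 = (3/2)*(-1/12) + 13248 = -⅛ + 13248 = 105983/8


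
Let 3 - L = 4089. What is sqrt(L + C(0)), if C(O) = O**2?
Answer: 3*I*sqrt(454) ≈ 63.922*I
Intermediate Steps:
L = -4086 (L = 3 - 1*4089 = 3 - 4089 = -4086)
sqrt(L + C(0)) = sqrt(-4086 + 0**2) = sqrt(-4086 + 0) = sqrt(-4086) = 3*I*sqrt(454)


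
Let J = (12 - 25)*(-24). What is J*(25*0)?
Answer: 0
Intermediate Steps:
J = 312 (J = -13*(-24) = 312)
J*(25*0) = 312*(25*0) = 312*0 = 0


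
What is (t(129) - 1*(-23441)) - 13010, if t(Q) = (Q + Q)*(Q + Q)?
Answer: 76995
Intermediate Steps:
t(Q) = 4*Q² (t(Q) = (2*Q)*(2*Q) = 4*Q²)
(t(129) - 1*(-23441)) - 13010 = (4*129² - 1*(-23441)) - 13010 = (4*16641 + 23441) - 13010 = (66564 + 23441) - 13010 = 90005 - 13010 = 76995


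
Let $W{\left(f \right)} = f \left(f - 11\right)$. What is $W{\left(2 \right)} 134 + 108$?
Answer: $-2304$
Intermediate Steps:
$W{\left(f \right)} = f \left(-11 + f\right)$
$W{\left(2 \right)} 134 + 108 = 2 \left(-11 + 2\right) 134 + 108 = 2 \left(-9\right) 134 + 108 = \left(-18\right) 134 + 108 = -2412 + 108 = -2304$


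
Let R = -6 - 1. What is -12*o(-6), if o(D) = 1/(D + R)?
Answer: 12/13 ≈ 0.92308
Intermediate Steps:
R = -7
o(D) = 1/(-7 + D) (o(D) = 1/(D - 7) = 1/(-7 + D))
-12*o(-6) = -12/(-7 - 6) = -12/(-13) = -12*(-1/13) = 12/13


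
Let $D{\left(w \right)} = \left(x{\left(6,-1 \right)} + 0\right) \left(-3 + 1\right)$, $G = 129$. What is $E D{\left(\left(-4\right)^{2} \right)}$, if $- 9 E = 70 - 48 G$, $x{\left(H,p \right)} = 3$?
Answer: $- \frac{12244}{3} \approx -4081.3$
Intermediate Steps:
$E = \frac{6122}{9}$ ($E = - \frac{70 - 6192}{9} = \left(- \frac{1}{9}\right) \left(-6122\right) = \frac{6122}{9} \approx 680.22$)
$D{\left(w \right)} = -6$ ($D{\left(w \right)} = \left(3 + 0\right) \left(-3 + 1\right) = 3 \left(-2\right) = -6$)
$E D{\left(\left(-4\right)^{2} \right)} = \frac{6122}{9} \left(-6\right) = - \frac{12244}{3}$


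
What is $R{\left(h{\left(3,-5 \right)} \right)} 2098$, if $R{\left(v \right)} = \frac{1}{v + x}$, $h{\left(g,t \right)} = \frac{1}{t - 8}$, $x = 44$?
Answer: $\frac{27274}{571} \approx 47.765$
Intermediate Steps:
$h{\left(g,t \right)} = \frac{1}{-8 + t}$
$R{\left(v \right)} = \frac{1}{44 + v}$ ($R{\left(v \right)} = \frac{1}{v + 44} = \frac{1}{44 + v}$)
$R{\left(h{\left(3,-5 \right)} \right)} 2098 = \frac{1}{44 + \frac{1}{-8 - 5}} \cdot 2098 = \frac{1}{44 + \frac{1}{-13}} \cdot 2098 = \frac{1}{44 - \frac{1}{13}} \cdot 2098 = \frac{1}{\frac{571}{13}} \cdot 2098 = \frac{13}{571} \cdot 2098 = \frac{27274}{571}$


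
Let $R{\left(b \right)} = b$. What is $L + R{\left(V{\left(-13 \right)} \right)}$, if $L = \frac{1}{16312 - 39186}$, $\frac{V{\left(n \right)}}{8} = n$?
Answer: $- \frac{2378897}{22874} \approx -104.0$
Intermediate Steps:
$V{\left(n \right)} = 8 n$
$L = - \frac{1}{22874}$ ($L = \frac{1}{-22874} = - \frac{1}{22874} \approx -4.3718 \cdot 10^{-5}$)
$L + R{\left(V{\left(-13 \right)} \right)} = - \frac{1}{22874} + 8 \left(-13\right) = - \frac{1}{22874} - 104 = - \frac{2378897}{22874}$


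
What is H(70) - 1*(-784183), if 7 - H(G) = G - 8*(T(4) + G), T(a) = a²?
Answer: 784808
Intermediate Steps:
H(G) = 135 + 7*G (H(G) = 7 - (G - 8*(4² + G)) = 7 - (G - 8*(16 + G)) = 7 - (G + (-128 - 8*G)) = 7 - (-128 - 7*G) = 7 + (128 + 7*G) = 135 + 7*G)
H(70) - 1*(-784183) = (135 + 7*70) - 1*(-784183) = (135 + 490) + 784183 = 625 + 784183 = 784808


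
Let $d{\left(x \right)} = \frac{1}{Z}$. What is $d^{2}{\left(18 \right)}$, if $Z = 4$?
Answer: $\frac{1}{16} \approx 0.0625$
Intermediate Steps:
$d{\left(x \right)} = \frac{1}{4}$
$d^{2}{\left(18 \right)} = \left(\frac{1}{4}\right)^{2} = \frac{1}{16}$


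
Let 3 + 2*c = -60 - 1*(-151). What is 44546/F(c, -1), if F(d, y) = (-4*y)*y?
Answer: -22273/2 ≈ -11137.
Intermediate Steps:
c = 44 (c = -3/2 + (-60 - 1*(-151))/2 = -3/2 + (-60 + 151)/2 = -3/2 + (1/2)*91 = -3/2 + 91/2 = 44)
F(d, y) = -4*y**2
44546/F(c, -1) = 44546/((-4*(-1)**2)) = 44546/((-4*1)) = 44546/(-4) = 44546*(-1/4) = -22273/2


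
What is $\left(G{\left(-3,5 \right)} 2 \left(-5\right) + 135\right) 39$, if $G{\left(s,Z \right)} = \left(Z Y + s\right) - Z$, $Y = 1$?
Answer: $6435$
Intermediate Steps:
$G{\left(s,Z \right)} = s$ ($G{\left(s,Z \right)} = \left(Z 1 + s\right) - Z = \left(Z + s\right) - Z = s$)
$\left(G{\left(-3,5 \right)} 2 \left(-5\right) + 135\right) 39 = \left(\left(-3\right) 2 \left(-5\right) + 135\right) 39 = \left(\left(-6\right) \left(-5\right) + 135\right) 39 = \left(30 + 135\right) 39 = 165 \cdot 39 = 6435$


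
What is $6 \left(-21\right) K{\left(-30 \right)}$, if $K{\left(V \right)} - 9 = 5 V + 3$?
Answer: $17388$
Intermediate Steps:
$K{\left(V \right)} = 12 + 5 V$ ($K{\left(V \right)} = 9 + \left(5 V + 3\right) = 9 + \left(3 + 5 V\right) = 12 + 5 V$)
$6 \left(-21\right) K{\left(-30 \right)} = 6 \left(-21\right) \left(12 + 5 \left(-30\right)\right) = - 126 \left(12 - 150\right) = \left(-126\right) \left(-138\right) = 17388$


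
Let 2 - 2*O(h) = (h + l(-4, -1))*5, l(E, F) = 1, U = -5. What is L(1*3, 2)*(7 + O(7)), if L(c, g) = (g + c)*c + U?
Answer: -120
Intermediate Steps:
O(h) = -3/2 - 5*h/2 (O(h) = 1 - (h + 1)*5/2 = 1 - (1 + h)*5/2 = 1 - (5 + 5*h)/2 = 1 + (-5/2 - 5*h/2) = -3/2 - 5*h/2)
L(c, g) = -5 + c*(c + g) (L(c, g) = (g + c)*c - 5 = (c + g)*c - 5 = c*(c + g) - 5 = -5 + c*(c + g))
L(1*3, 2)*(7 + O(7)) = (-5 + (1*3)**2 + (1*3)*2)*(7 + (-3/2 - 5/2*7)) = (-5 + 3**2 + 3*2)*(7 + (-3/2 - 35/2)) = (-5 + 9 + 6)*(7 - 19) = 10*(-12) = -120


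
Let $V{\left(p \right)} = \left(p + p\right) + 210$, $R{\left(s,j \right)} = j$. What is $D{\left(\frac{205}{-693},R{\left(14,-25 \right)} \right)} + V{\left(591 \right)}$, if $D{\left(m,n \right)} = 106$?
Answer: $1498$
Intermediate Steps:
$V{\left(p \right)} = 210 + 2 p$ ($V{\left(p \right)} = 2 p + 210 = 210 + 2 p$)
$D{\left(\frac{205}{-693},R{\left(14,-25 \right)} \right)} + V{\left(591 \right)} = 106 + \left(210 + 2 \cdot 591\right) = 106 + \left(210 + 1182\right) = 106 + 1392 = 1498$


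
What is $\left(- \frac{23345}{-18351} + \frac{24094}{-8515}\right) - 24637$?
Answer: $- \frac{3849990559624}{156258765} \approx -24639.0$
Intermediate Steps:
$\left(- \frac{23345}{-18351} + \frac{24094}{-8515}\right) - 24637 = \left(\left(-23345\right) \left(- \frac{1}{18351}\right) + 24094 \left(- \frac{1}{8515}\right)\right) - 24637 = \left(\frac{23345}{18351} - \frac{24094}{8515}\right) - 24637 = - \frac{243366319}{156258765} - 24637 = - \frac{3849990559624}{156258765}$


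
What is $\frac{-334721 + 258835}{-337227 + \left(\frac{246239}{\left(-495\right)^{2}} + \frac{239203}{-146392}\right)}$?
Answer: $\frac{2722008039022800}{12096253817749987} \approx 0.22503$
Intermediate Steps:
$\frac{-334721 + 258835}{-337227 + \left(\frac{246239}{\left(-495\right)^{2}} + \frac{239203}{-146392}\right)} = - \frac{75886}{-337227 + \left(\frac{246239}{245025} + 239203 \left(- \frac{1}{146392}\right)\right)} = - \frac{75886}{-337227 + \left(246239 \cdot \frac{1}{245025} - \frac{239203}{146392}\right)} = - \frac{75886}{-337227 + \left(\frac{246239}{245025} - \frac{239203}{146392}\right)} = - \frac{75886}{-337227 - \frac{22563295387}{35869699800}} = - \frac{75886}{- \frac{12096253817749987}{35869699800}} = \left(-75886\right) \left(- \frac{35869699800}{12096253817749987}\right) = \frac{2722008039022800}{12096253817749987}$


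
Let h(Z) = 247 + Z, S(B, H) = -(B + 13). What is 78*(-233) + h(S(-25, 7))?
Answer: -17915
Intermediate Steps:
S(B, H) = -13 - B (S(B, H) = -(13 + B) = -13 - B)
78*(-233) + h(S(-25, 7)) = 78*(-233) + (247 + (-13 - 1*(-25))) = -18174 + (247 + (-13 + 25)) = -18174 + (247 + 12) = -18174 + 259 = -17915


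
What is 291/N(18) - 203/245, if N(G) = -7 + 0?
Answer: -212/5 ≈ -42.400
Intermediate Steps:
N(G) = -7
291/N(18) - 203/245 = 291/(-7) - 203/245 = 291*(-⅐) - 203*1/245 = -291/7 - 29/35 = -212/5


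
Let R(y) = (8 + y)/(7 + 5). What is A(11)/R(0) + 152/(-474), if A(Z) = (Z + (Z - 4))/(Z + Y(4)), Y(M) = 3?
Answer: 5335/3318 ≈ 1.6079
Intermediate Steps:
A(Z) = (-4 + 2*Z)/(3 + Z) (A(Z) = (Z + (Z - 4))/(Z + 3) = (Z + (-4 + Z))/(3 + Z) = (-4 + 2*Z)/(3 + Z))
R(y) = 2/3 + y/12 (R(y) = (8 + y)/12 = (8 + y)*(1/12) = 2/3 + y/12)
A(11)/R(0) + 152/(-474) = (2*(-2 + 11)/(3 + 11))/(2/3 + (1/12)*0) + 152/(-474) = (2*9/14)/(2/3 + 0) + 152*(-1/474) = (2*(1/14)*9)/(2/3) - 76/237 = (9/7)*(3/2) - 76/237 = 27/14 - 76/237 = 5335/3318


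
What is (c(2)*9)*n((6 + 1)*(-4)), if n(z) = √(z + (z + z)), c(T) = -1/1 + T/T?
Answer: 0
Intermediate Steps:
c(T) = 0 (c(T) = -1*1 + 1 = -1 + 1 = 0)
n(z) = √3*√z (n(z) = √(z + 2*z) = √(3*z) = √3*√z)
(c(2)*9)*n((6 + 1)*(-4)) = (0*9)*(√3*√((6 + 1)*(-4))) = 0*(√3*√(7*(-4))) = 0*(√3*√(-28)) = 0*(√3*(2*I*√7)) = 0*(2*I*√21) = 0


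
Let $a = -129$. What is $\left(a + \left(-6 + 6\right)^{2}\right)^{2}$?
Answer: $16641$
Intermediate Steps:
$\left(a + \left(-6 + 6\right)^{2}\right)^{2} = \left(-129 + \left(-6 + 6\right)^{2}\right)^{2} = \left(-129 + 0^{2}\right)^{2} = \left(-129 + 0\right)^{2} = \left(-129\right)^{2} = 16641$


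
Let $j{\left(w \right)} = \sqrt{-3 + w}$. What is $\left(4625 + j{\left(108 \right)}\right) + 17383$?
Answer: $22008 + \sqrt{105} \approx 22018.0$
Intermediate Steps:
$\left(4625 + j{\left(108 \right)}\right) + 17383 = \left(4625 + \sqrt{-3 + 108}\right) + 17383 = \left(4625 + \sqrt{105}\right) + 17383 = 22008 + \sqrt{105}$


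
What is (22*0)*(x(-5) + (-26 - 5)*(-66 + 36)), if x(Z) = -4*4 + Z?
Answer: 0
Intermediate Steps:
x(Z) = -16 + Z
(22*0)*(x(-5) + (-26 - 5)*(-66 + 36)) = (22*0)*((-16 - 5) + (-26 - 5)*(-66 + 36)) = 0*(-21 - 31*(-30)) = 0*(-21 + 930) = 0*909 = 0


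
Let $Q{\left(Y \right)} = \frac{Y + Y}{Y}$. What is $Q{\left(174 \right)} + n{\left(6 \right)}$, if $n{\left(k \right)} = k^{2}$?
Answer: $38$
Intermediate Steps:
$Q{\left(Y \right)} = 2$ ($Q{\left(Y \right)} = \frac{2 Y}{Y} = 2$)
$Q{\left(174 \right)} + n{\left(6 \right)} = 2 + 6^{2} = 2 + 36 = 38$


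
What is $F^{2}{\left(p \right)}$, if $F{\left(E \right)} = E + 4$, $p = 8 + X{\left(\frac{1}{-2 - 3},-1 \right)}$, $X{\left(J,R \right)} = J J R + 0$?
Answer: $\frac{89401}{625} \approx 143.04$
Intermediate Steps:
$X{\left(J,R \right)} = R J^{2}$ ($X{\left(J,R \right)} = J^{2} R + 0 = R J^{2} + 0 = R J^{2}$)
$p = \frac{199}{25}$ ($p = 8 - \left(\frac{1}{-2 - 3}\right)^{2} = 8 - \left(\frac{1}{-5}\right)^{2} = 8 - \left(- \frac{1}{5}\right)^{2} = 8 - \frac{1}{25} = \frac{199}{25} \approx 7.96$)
$F{\left(E \right)} = 4 + E$
$F^{2}{\left(p \right)} = \left(4 + \frac{199}{25}\right)^{2} = \left(\frac{299}{25}\right)^{2} = \frac{89401}{625}$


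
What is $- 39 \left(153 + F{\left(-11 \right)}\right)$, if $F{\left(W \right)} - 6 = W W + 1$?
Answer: $-10959$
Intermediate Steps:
$F{\left(W \right)} = 7 + W^{2}$ ($F{\left(W \right)} = 6 + \left(W W + 1\right) = 6 + \left(W^{2} + 1\right) = 6 + \left(1 + W^{2}\right) = 7 + W^{2}$)
$- 39 \left(153 + F{\left(-11 \right)}\right) = - 39 \left(153 + \left(7 + \left(-11\right)^{2}\right)\right) = - 39 \left(153 + \left(7 + 121\right)\right) = - 39 \left(153 + 128\right) = \left(-39\right) 281 = -10959$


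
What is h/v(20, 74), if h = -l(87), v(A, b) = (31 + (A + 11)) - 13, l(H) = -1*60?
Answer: 60/49 ≈ 1.2245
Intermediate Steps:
l(H) = -60
v(A, b) = 29 + A (v(A, b) = (31 + (11 + A)) - 13 = (42 + A) - 13 = 29 + A)
h = 60 (h = -1*(-60) = 60)
h/v(20, 74) = 60/(29 + 20) = 60/49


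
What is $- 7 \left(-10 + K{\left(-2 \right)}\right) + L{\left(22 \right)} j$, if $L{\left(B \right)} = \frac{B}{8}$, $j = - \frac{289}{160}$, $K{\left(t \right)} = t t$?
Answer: $\frac{23701}{640} \approx 37.033$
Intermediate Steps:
$K{\left(t \right)} = t^{2}$
$j = - \frac{289}{160}$ ($j = \left(-289\right) \frac{1}{160} = - \frac{289}{160} \approx -1.8062$)
$L{\left(B \right)} = \frac{B}{8}$ ($L{\left(B \right)} = B \frac{1}{8} = \frac{B}{8}$)
$- 7 \left(-10 + K{\left(-2 \right)}\right) + L{\left(22 \right)} j = - 7 \left(-10 + \left(-2\right)^{2}\right) + \frac{1}{8} \cdot 22 \left(- \frac{289}{160}\right) = - 7 \left(-10 + 4\right) + \frac{11}{4} \left(- \frac{289}{160}\right) = \left(-7\right) \left(-6\right) - \frac{3179}{640} = 42 - \frac{3179}{640} = \frac{23701}{640}$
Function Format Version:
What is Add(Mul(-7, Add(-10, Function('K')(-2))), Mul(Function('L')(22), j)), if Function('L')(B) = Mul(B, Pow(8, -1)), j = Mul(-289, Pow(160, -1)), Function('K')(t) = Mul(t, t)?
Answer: Rational(23701, 640) ≈ 37.033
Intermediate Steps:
Function('K')(t) = Pow(t, 2)
j = Rational(-289, 160) (j = Mul(-289, Rational(1, 160)) = Rational(-289, 160) ≈ -1.8062)
Function('L')(B) = Mul(Rational(1, 8), B) (Function('L')(B) = Mul(B, Rational(1, 8)) = Mul(Rational(1, 8), B))
Add(Mul(-7, Add(-10, Function('K')(-2))), Mul(Function('L')(22), j)) = Add(Mul(-7, Add(-10, Pow(-2, 2))), Mul(Mul(Rational(1, 8), 22), Rational(-289, 160))) = Add(Mul(-7, Add(-10, 4)), Mul(Rational(11, 4), Rational(-289, 160))) = Add(Mul(-7, -6), Rational(-3179, 640)) = Add(42, Rational(-3179, 640)) = Rational(23701, 640)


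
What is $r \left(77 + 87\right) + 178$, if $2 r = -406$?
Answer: $-33114$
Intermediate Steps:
$r = -203$ ($r = \frac{1}{2} \left(-406\right) = -203$)
$r \left(77 + 87\right) + 178 = - 203 \left(77 + 87\right) + 178 = \left(-203\right) 164 + 178 = -33292 + 178 = -33114$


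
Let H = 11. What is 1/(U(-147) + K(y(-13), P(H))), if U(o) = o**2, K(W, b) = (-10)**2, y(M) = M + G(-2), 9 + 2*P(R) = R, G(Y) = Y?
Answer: 1/21709 ≈ 4.6064e-5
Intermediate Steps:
P(R) = -9/2 + R/2
y(M) = -2 + M (y(M) = M - 2 = -2 + M)
K(W, b) = 100
1/(U(-147) + K(y(-13), P(H))) = 1/((-147)**2 + 100) = 1/(21609 + 100) = 1/21709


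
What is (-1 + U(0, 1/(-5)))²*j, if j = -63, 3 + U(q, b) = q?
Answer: -1008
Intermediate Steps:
U(q, b) = -3 + q
(-1 + U(0, 1/(-5)))²*j = (-1 + (-3 + 0))²*(-63) = (-1 - 3)²*(-63) = (-4)²*(-63) = 16*(-63) = -1008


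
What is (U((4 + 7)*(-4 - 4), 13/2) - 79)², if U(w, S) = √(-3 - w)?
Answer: (79 - √85)² ≈ 4869.3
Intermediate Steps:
(U((4 + 7)*(-4 - 4), 13/2) - 79)² = (√(-3 - (4 + 7)*(-4 - 4)) - 79)² = (√(-3 - 11*(-8)) - 79)² = (√(-3 - 1*(-88)) - 79)² = (√(-3 + 88) - 79)² = (√85 - 79)² = (-79 + √85)²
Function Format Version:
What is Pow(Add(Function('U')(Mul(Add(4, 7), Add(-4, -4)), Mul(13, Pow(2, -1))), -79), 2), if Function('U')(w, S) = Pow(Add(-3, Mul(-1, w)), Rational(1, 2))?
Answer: Pow(Add(79, Mul(-1, Pow(85, Rational(1, 2)))), 2) ≈ 4869.3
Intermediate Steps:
Pow(Add(Function('U')(Mul(Add(4, 7), Add(-4, -4)), Mul(13, Pow(2, -1))), -79), 2) = Pow(Add(Pow(Add(-3, Mul(-1, Mul(Add(4, 7), Add(-4, -4)))), Rational(1, 2)), -79), 2) = Pow(Add(Pow(Add(-3, Mul(-1, Mul(11, -8))), Rational(1, 2)), -79), 2) = Pow(Add(Pow(Add(-3, Mul(-1, -88)), Rational(1, 2)), -79), 2) = Pow(Add(Pow(Add(-3, 88), Rational(1, 2)), -79), 2) = Pow(Add(Pow(85, Rational(1, 2)), -79), 2) = Pow(Add(-79, Pow(85, Rational(1, 2))), 2)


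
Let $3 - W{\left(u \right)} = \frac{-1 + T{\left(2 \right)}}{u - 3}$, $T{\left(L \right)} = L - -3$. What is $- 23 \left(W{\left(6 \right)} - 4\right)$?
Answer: $\frac{161}{3} \approx 53.667$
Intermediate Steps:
$T{\left(L \right)} = 3 + L$ ($T{\left(L \right)} = L + 3 = 3 + L$)
$W{\left(u \right)} = 3 - \frac{4}{-3 + u}$ ($W{\left(u \right)} = 3 - \frac{-1 + \left(3 + 2\right)}{u - 3} = 3 - \frac{-1 + 5}{-3 + u} = 3 - \frac{4}{-3 + u}$)
$- 23 \left(W{\left(6 \right)} - 4\right) = - 23 \left(\frac{-13 + 3 \cdot 6}{-3 + 6} - 4\right) = - 23 \left(\frac{-13 + 18}{3} - 4\right) = - 23 \left(\frac{1}{3} \cdot 5 - 4\right) = - 23 \left(\frac{5}{3} - 4\right) = \left(-23\right) \left(- \frac{7}{3}\right) = \frac{161}{3}$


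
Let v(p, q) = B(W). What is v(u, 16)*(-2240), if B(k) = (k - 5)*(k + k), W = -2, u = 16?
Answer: -62720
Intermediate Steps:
B(k) = 2*k*(-5 + k) (B(k) = (-5 + k)*(2*k) = 2*k*(-5 + k))
v(p, q) = 28 (v(p, q) = 2*(-2)*(-5 - 2) = 2*(-2)*(-7) = 28)
v(u, 16)*(-2240) = 28*(-2240) = -62720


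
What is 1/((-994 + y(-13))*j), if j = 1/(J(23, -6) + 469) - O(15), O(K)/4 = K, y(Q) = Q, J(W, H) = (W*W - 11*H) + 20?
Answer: 1084/65494273 ≈ 1.6551e-5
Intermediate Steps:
J(W, H) = 20 + W**2 - 11*H (J(W, H) = (W**2 - 11*H) + 20 = 20 + W**2 - 11*H)
O(K) = 4*K
j = -65039/1084 (j = 1/((20 + 23**2 - 11*(-6)) + 469) - 4*15 = 1/((20 + 529 + 66) + 469) - 1*60 = 1/(615 + 469) - 60 = 1/1084 - 60 = -65039/1084 ≈ -59.999)
1/((-994 + y(-13))*j) = 1/((-994 - 13)*(-65039/1084)) = -1084/65039/(-1007) = -1/1007*(-1084/65039) = 1084/65494273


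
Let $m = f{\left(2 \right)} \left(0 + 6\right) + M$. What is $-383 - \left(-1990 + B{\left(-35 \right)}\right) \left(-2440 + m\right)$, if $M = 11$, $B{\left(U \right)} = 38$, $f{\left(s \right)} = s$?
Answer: $-4718367$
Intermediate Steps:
$m = 23$ ($m = 2 \left(0 + 6\right) + 11 = 2 \cdot 6 + 11 = 12 + 11 = 23$)
$-383 - \left(-1990 + B{\left(-35 \right)}\right) \left(-2440 + m\right) = -383 - \left(-1990 + 38\right) \left(-2440 + 23\right) = -383 - \left(-1952\right) \left(-2417\right) = -383 - 4717984 = -4718367$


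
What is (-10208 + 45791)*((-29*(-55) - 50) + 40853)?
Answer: 1508648034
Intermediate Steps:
(-10208 + 45791)*((-29*(-55) - 50) + 40853) = 35583*((1595 - 50) + 40853) = 35583*(1545 + 40853) = 35583*42398 = 1508648034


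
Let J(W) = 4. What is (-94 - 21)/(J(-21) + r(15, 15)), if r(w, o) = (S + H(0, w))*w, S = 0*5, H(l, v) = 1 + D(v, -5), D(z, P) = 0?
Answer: -115/19 ≈ -6.0526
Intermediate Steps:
H(l, v) = 1 (H(l, v) = 1 + 0 = 1)
S = 0
r(w, o) = w (r(w, o) = (0 + 1)*w = 1*w = w)
(-94 - 21)/(J(-21) + r(15, 15)) = (-94 - 21)/(4 + 15) = -115/19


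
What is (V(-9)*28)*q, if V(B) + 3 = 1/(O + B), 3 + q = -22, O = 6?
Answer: 7000/3 ≈ 2333.3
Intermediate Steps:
q = -25 (q = -3 - 22 = -25)
V(B) = -3 + 1/(6 + B)
(V(-9)*28)*q = (((-17 - 3*(-9))/(6 - 9))*28)*(-25) = (((-17 + 27)/(-3))*28)*(-25) = (-1/3*10*28)*(-25) = -10/3*28*(-25) = -280/3*(-25) = 7000/3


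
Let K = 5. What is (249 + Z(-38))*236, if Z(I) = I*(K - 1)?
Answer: 22892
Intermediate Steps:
Z(I) = 4*I (Z(I) = I*(5 - 1) = I*4 = 4*I)
(249 + Z(-38))*236 = (249 + 4*(-38))*236 = (249 - 152)*236 = 97*236 = 22892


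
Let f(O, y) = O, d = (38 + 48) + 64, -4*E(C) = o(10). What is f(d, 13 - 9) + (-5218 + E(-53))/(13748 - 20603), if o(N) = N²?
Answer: 1033493/6855 ≈ 150.76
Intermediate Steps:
E(C) = -25 (E(C) = -¼*10² = -¼*100 = -25)
d = 150 (d = 86 + 64 = 150)
f(d, 13 - 9) + (-5218 + E(-53))/(13748 - 20603) = 150 + (-5218 - 25)/(13748 - 20603) = 150 - 5243/(-6855) = 150 - 5243*(-1/6855) = 150 + 5243/6855 = 1033493/6855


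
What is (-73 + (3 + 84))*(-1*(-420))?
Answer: 5880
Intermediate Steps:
(-73 + (3 + 84))*(-1*(-420)) = (-73 + 87)*420 = 14*420 = 5880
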